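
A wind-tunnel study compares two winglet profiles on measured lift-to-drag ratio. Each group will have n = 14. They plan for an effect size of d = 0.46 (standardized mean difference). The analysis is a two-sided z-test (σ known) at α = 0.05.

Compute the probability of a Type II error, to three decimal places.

β ≈ 0.770

Noncentrality parameter: δ = d·√(n/2) = 0.46 × √(14/2) = 1.2170
Two-sided α = 0.05 → critical value z_{0.025} = 1.960.
Power = Φ(δ − 1.960) + Φ(−δ − 1.960) = Φ(-0.743) + Φ(-3.177) = 0.2288 + 0.0007 = 0.2295.
Type II error: β = 1 − power = 1 − 0.2295 = 0.7705.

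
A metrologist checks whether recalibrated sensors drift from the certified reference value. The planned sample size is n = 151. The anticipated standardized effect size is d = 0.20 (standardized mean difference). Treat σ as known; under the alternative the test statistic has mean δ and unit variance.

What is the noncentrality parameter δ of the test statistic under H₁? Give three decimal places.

δ = d·√n = 0.20 × √151 = 2.4576

δ ≈ 2.458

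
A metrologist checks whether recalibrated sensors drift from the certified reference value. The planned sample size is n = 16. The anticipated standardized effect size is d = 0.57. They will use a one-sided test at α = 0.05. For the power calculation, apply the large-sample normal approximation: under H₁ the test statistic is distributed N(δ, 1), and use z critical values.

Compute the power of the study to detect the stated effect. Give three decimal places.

Power ≈ 0.737

Noncentrality parameter: δ = d·√n = 0.57 × √16 = 2.2800
Critical value for a one-sided test at α = 0.05: z_α = 1.645.
Power = P(Z > 1.645 − δ) = Φ(0.635) = 0.7373.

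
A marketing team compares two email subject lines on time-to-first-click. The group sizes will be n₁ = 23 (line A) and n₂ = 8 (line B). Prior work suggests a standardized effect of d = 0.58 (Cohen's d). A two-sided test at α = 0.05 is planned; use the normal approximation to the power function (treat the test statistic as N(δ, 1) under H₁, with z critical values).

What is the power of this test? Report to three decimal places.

Noncentrality parameter: δ = d / √(1/n₁ + 1/n₂) = 0.58 / √(1/23 + 1/8) = 1.4130
Critical value for a two-sided test at α = 0.05: z_{α/2} = 1.960.
Power = Φ(δ − 1.960) + Φ(−δ − 1.960) = Φ(-0.547) + Φ(-3.373) = 0.2922 + 0.0004 = 0.2926.

Power ≈ 0.293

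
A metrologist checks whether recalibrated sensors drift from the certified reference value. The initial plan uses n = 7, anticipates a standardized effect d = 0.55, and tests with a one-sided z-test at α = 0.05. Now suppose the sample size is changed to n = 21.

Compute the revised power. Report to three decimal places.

Power ≈ 0.809

With n = 21: δ = d·√n = 0.55 × √21 = 2.5204. Critical value z_{0.05} = 1.645.
Revised power = Φ(δ − 1.645) = Φ(0.876) = 0.8094.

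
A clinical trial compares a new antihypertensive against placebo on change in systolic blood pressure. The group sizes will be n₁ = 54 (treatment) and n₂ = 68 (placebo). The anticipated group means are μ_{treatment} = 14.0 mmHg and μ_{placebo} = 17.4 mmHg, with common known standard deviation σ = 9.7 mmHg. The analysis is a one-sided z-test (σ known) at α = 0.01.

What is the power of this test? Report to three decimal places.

Power ≈ 0.343

Standardized effect: d = |μ_{treatment} − μ_{placebo}| / σ = |14.0 − 17.4| / 9.7 = 0.3505
Noncentrality parameter: δ = d / √(1/n₁ + 1/n₂) = 0.3505 / √(1/54 + 1/68) = 1.9230
Critical value for a one-sided test at α = 0.01: z_α = 2.326.
Power = Φ(δ − 2.326) = Φ(-0.403) = 0.3433.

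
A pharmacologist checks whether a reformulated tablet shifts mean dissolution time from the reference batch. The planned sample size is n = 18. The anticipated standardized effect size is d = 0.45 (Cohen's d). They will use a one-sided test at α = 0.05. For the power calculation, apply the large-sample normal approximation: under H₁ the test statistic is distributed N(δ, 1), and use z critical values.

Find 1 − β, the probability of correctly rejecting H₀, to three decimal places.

Noncentrality parameter: δ = d·√n = 0.45 × √18 = 1.9092
Critical value for a one-sided test at α = 0.05: z_α = 1.645.
Power = Φ(δ − 1.645) = Φ(0.264) = 0.6042.

Power ≈ 0.604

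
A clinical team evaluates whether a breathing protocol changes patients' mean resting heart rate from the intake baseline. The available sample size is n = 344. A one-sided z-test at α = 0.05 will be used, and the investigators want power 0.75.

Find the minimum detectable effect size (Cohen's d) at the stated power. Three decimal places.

d ≈ 0.125

Required noncentrality: δ = z_{0.05} + z_{0.25} = 1.645 + 0.674 = 2.319.
δ = d·√n ⇒ d = δ/√n = 2.319/√344 = 0.1251.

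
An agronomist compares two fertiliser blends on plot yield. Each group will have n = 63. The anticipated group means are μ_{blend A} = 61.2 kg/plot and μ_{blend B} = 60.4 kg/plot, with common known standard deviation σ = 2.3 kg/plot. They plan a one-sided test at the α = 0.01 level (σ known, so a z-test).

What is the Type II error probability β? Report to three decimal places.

Standardized effect: d = |μ_{blend A} − μ_{blend B}| / σ = |61.2 − 60.4| / 2.3 = 0.3478
Noncentrality parameter: δ = d·√(n/2) = 0.3478 × √(63/2) = 1.9522
One-sided α = 0.01 → critical value z_{0.01} = 2.326.
Power = P(Z > 2.326 − δ) = Φ(-0.374) = 0.3541.
Type II error: β = 1 − power = 1 − 0.3541 = 0.6459.

β ≈ 0.646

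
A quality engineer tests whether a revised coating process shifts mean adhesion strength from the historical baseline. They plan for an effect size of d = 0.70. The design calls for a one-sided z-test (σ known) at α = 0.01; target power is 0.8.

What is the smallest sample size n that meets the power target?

Set Φ(δ − 2.326) = 0.8; then δ − 2.326 = Φ⁻¹(0.8) = 0.842, giving δ = 3.168.
δ = d·√n ⇒ n = (δ/d)² = (3.168 / 0.70)² = 20.48.
Rounding up, n = 21.

n = 21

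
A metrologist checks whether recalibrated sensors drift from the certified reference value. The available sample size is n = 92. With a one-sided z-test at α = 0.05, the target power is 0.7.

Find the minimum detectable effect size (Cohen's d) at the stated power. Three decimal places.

Need Φ(δ − 1.645) = 0.7, so δ = 1.645 + 0.524 = 2.169.
δ = d·√n ⇒ d = δ/√n = 2.169/√92 = 0.2262.

d ≈ 0.226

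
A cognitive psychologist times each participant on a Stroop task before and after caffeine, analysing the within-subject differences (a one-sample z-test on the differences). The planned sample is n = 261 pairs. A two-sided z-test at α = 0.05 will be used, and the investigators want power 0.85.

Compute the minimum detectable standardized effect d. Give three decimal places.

d ≈ 0.185

Required noncentrality: δ = z_{0.025} + z_{0.15} = 1.960 + 1.036 = 2.996.
(Lower-tail contribution to power is negligible for δ > 0.)
δ = d·√n ⇒ d = δ/√n = 2.996/√261 = 0.1855.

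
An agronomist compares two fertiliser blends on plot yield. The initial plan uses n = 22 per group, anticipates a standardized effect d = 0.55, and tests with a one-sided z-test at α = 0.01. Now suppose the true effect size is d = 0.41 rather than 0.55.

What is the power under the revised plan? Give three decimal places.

Power ≈ 0.167

With d = 0.41: δ = d·√(n/2) = 0.41 × √(22/2) = 1.3598. Critical value z_{0.01} = 2.326.
Revised power = P(Z > 2.326 − δ) = Φ(-0.967) = 0.1669.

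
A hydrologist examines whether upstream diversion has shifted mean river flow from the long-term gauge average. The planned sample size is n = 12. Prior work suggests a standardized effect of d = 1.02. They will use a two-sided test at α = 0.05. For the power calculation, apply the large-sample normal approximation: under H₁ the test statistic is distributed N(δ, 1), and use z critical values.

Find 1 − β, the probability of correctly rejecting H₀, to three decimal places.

Noncentrality parameter: λ = d·√n = 1.02 × √12 = 3.5334
Critical value for a two-sided test at α = 0.05: z_{α/2} = 1.960.
Power = Φ(λ − 1.960) + Φ(−λ − 1.960) = Φ(1.573) + Φ(-5.493) = 0.9422 + 0.0000 = 0.9422.

Power ≈ 0.942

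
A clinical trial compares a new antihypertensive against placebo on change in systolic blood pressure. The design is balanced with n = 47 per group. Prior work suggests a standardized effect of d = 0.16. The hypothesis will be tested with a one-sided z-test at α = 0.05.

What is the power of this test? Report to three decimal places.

Power ≈ 0.192

Noncentrality parameter: δ = d·√(n/2) = 0.16 × √(47/2) = 0.7756
Critical value for a one-sided test at α = 0.05: z_α = 1.645.
Power = Φ(δ − 1.645) = Φ(-0.869) = 0.1924.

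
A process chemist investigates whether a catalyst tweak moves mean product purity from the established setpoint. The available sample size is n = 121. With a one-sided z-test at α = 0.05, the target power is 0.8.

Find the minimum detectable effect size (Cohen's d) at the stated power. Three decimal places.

d ≈ 0.226

Required noncentrality: δ = z_{0.05} + z_{0.20} = 1.645 + 0.842 = 2.486.
δ = d·√n ⇒ d = δ/√n = 2.486/√121 = 0.2260.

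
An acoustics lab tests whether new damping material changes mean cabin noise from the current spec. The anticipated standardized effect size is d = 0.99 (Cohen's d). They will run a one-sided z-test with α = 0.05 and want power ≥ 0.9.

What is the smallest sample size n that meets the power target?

n = 9

Set Φ(δ − 1.645) = 0.9; then δ − 1.645 = Φ⁻¹(0.9) = 1.282, giving δ = 2.926.
δ = d·√n ⇒ n = (δ/d)² = (2.926 / 0.99)² = 8.74.
Rounding up, n = 9.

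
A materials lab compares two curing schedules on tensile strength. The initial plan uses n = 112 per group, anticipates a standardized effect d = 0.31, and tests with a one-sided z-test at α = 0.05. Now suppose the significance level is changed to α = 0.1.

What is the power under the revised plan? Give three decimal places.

Power ≈ 0.850

δ = d·√(n/2) = 0.31 × √(112/2) = 2.3198 (unchanged). New critical value: z_{0.1} = 1.282.
Revised power = P(Z > 1.282 − δ) = Φ(1.038) = 0.8504.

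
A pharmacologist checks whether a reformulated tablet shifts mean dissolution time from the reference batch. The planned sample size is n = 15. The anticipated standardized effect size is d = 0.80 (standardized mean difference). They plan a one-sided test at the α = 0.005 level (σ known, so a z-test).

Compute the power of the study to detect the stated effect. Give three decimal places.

Noncentrality parameter: λ = d·√n = 0.80 × √15 = 3.0984
Critical value for a one-sided test at α = 0.005: z_α = 2.576.
Power = P(Z > 2.576 − λ) = Φ(0.523) = 0.6994.

Power ≈ 0.699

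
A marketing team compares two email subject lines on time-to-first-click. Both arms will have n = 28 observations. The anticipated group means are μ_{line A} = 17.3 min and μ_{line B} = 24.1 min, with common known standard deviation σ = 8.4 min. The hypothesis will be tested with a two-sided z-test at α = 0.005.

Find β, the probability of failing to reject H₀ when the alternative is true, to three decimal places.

β ≈ 0.412

Standardized effect: d = |μ_{line A} − μ_{line B}| / σ = |17.3 − 24.1| / 8.4 = 0.8095
Noncentrality parameter: δ = d·√(n/2) = 0.8095 × √(28/2) = 3.0290
Critical value for a two-sided test at α = 0.005: z_{α/2} = 2.807.
Power = Φ(δ − 2.807) + Φ(−δ − 2.807) = Φ(0.222) + Φ(-5.836) = 0.5878 + 0.0000 = 0.5878.
Type II error: β = 1 − power = 1 − 0.5878 = 0.4122.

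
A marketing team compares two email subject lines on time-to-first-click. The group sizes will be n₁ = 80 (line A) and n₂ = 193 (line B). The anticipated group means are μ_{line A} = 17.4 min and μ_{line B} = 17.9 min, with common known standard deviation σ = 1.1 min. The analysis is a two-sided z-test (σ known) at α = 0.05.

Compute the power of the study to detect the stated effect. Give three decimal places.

Power ≈ 0.928

Standardized effect: d = |μ_{line A} − μ_{line B}| / σ = |17.4 − 17.9| / 1.1 = 0.4545
Noncentrality parameter: λ = d / √(1/n₁ + 1/n₂) = 0.4545 / √(1/80 + 1/193) = 3.4184
Two-sided α = 0.05 → critical value z_{0.025} = 1.960.
Power = Φ(λ − 1.960) + Φ(−λ − 1.960) = Φ(1.458) + Φ(-5.378) = 0.9276 + 0.0000 = 0.9276.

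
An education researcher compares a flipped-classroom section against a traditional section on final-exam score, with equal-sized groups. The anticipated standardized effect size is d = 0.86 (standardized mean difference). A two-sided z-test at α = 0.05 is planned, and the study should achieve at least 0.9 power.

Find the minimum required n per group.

n = 29 per group

For power 0.9 need Φ(δ − z_{0.025}) = 0.9, so δ = z_{0.025} + z_{0.10} = 1.960 + 1.282 = 3.242.
(For δ > 0 the lower-tail rejection region contributes negligibly to power, so the one-term inversion is standard.)
δ = d·√(n/2) ⇒ n = 2(δ/d)² = 2 × (3.242 / 0.86)² = 28.41.
Round up to the next whole unit.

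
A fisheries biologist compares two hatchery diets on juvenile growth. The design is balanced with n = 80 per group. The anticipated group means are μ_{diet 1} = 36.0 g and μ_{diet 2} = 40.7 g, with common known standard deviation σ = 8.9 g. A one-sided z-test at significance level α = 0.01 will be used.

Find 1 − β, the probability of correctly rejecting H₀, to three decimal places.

Power ≈ 0.845

Standardized effect: d = |μ_{diet 1} − μ_{diet 2}| / σ = |36.0 − 40.7| / 8.9 = 0.5281
Noncentrality parameter: δ = d·√(n/2) = 0.5281 × √(80/2) = 3.3399
Critical value for a one-sided test at α = 0.01: z_α = 2.326.
Power = Φ(δ − 2.326) = Φ(1.014) = 0.8446.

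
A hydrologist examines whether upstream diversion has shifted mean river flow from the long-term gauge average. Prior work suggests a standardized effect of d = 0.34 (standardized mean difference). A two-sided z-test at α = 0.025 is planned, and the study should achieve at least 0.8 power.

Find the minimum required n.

n = 83

Set Φ(δ − 2.241) = 0.8; then δ − 2.241 = Φ⁻¹(0.8) = 0.842, giving δ = 3.083.
(Ignoring the negligible lower-tail rejection probability gives the usual closed-form inversion.)
δ = d·√n ⇒ n = (δ/d)² = (3.083 / 0.34)² = 82.22.
Round up to the next whole unit.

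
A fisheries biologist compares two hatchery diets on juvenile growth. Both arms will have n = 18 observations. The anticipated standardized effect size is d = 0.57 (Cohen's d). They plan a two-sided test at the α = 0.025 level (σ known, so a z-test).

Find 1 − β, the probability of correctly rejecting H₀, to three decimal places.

Power ≈ 0.298

Noncentrality parameter: δ = d·√(n/2) = 0.57 × √(18/2) = 1.7100
Critical value for a two-sided test at α = 0.025: z_{α/2} = 2.241.
Power = Φ(δ − 2.241) + Φ(−δ − 2.241) = Φ(-0.531) + Φ(-3.951) = 0.2976 + 0.0000 = 0.2976.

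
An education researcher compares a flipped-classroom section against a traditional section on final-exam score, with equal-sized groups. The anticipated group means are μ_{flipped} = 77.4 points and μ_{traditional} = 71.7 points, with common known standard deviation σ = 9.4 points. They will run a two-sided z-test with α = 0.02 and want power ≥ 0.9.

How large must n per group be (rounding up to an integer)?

n = 71 per group

Standardized effect: d = |μ_{flipped} − μ_{traditional}| / σ = |77.4 − 71.7| / 9.4 = 0.6064
Set Φ(δ − 2.326) = 0.9; then δ − 2.326 = Φ⁻¹(0.9) = 1.282, giving δ = 3.608.
(The Φ(−δ − z_{α/2}) term is vanishingly small for δ > 0 and is dropped in the standard sample-size formula.)
δ = d·√(n/2) ⇒ n = 2(δ/d)² = 2 × (3.608 / 0.6064)² = 70.80.
Rounding up, n = 71 per group.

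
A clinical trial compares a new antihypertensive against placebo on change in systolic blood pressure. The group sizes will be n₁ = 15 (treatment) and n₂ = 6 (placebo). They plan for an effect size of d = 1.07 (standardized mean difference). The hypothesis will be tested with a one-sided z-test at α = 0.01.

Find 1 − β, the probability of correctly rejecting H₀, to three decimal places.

Power ≈ 0.456

Noncentrality parameter: δ = d / √(1/n₁ + 1/n₂) = 1.07 / √(1/15 + 1/6) = 2.2151
Critical value for a one-sided test at α = 0.01: z_α = 2.326.
Power = P(Z > 2.326 − δ) = Φ(-0.111) = 0.4557.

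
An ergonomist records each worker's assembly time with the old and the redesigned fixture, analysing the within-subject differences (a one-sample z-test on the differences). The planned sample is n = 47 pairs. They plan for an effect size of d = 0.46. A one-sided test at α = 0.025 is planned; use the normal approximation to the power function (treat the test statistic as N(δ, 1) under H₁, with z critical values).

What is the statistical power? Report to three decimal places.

Noncentrality parameter: δ = d·√n = 0.46 × √47 = 3.1536
Critical value for a one-sided test at α = 0.025: z_α = 1.960.
Power = Φ(δ − 1.960) = Φ(1.194) = 0.8837.

Power ≈ 0.884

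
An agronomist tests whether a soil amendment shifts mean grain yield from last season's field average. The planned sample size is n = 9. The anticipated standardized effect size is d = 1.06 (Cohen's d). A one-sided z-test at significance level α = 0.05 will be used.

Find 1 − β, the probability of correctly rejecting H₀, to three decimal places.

Power ≈ 0.938

Noncentrality parameter: δ = d·√n = 1.06 × √9 = 3.1800
One-sided α = 0.05 → critical value z_{0.05} = 1.645.
Power = Φ(δ − 1.645) = Φ(1.535) = 0.9376.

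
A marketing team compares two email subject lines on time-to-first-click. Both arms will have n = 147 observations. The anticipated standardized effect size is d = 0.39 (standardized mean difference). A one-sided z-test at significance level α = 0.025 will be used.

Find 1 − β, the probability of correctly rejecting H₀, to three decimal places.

Power ≈ 0.917

Noncentrality parameter: δ = d·√(n/2) = 0.39 × √(147/2) = 3.3436
One-sided α = 0.025 → critical value z_{0.025} = 1.960.
Power = P(Z > 1.960 − δ) = Φ(1.384) = 0.9168.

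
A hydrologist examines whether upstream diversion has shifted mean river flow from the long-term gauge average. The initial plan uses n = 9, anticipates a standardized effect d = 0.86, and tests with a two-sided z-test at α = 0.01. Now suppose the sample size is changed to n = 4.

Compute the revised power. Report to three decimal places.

With n = 4: δ = d·√n = 0.86 × √4 = 1.7200. Critical value z_{0.005} = 2.576.
Revised power = Φ(δ − 2.576) + Φ(−δ − 2.576) = Φ(-0.856) + Φ(-4.296) = 0.1960 + 0.0000 = 0.1961.

Power ≈ 0.196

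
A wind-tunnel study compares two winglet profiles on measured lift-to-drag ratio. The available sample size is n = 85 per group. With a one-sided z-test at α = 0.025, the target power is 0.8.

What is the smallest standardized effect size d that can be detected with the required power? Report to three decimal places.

Required noncentrality: δ = z_{0.025} + z_{0.20} = 1.960 + 0.842 = 2.802.
δ = d·√(n/2) ⇒ d = δ/√(n/2) = 2.802/√(85/2) = 0.4297.

d ≈ 0.430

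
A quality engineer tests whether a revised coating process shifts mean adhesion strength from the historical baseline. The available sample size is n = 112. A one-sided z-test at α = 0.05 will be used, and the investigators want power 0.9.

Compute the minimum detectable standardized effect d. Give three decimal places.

Required noncentrality: δ = z_{0.05} + z_{0.10} = 1.645 + 1.282 = 2.926.
δ = d·√n ⇒ d = δ/√n = 2.926/√112 = 0.2765.

d ≈ 0.277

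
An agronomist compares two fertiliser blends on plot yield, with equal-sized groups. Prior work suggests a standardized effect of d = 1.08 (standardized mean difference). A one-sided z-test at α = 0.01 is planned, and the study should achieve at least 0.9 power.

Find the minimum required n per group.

Set Φ(δ − 2.326) = 0.9; then δ − 2.326 = Φ⁻¹(0.9) = 1.282, giving δ = 3.608.
δ = d·√(n/2) ⇒ n = 2(δ/d)² = 2 × (3.608 / 1.08)² = 22.32.
Round up to the next whole unit.

n = 23 per group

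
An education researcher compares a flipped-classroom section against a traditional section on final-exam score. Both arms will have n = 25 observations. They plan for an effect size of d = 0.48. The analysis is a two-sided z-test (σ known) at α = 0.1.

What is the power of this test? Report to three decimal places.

Power ≈ 0.521

Noncentrality parameter: δ = d·√(n/2) = 0.48 × √(25/2) = 1.6971
Critical value for a two-sided test at α = 0.1: z_{α/2} = 1.645.
Power = Φ(δ − 1.645) + Φ(−δ − 1.645) = Φ(0.052) + Φ(-3.342) = 0.5208 + 0.0004 = 0.5212.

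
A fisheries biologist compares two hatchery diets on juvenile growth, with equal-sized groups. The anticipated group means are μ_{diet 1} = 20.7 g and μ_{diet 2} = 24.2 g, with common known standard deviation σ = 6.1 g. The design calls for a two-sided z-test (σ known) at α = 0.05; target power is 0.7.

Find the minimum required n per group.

Standardized effect: d = |μ_{diet 1} − μ_{diet 2}| / σ = |20.7 − 24.2| / 6.1 = 0.5738
For power 0.7 need Φ(δ − z_{0.025}) = 0.7, so δ = z_{0.025} + z_{0.30} = 1.960 + 0.524 = 2.484.
(For δ > 0 the lower-tail rejection region contributes negligibly to power, so the one-term inversion is standard.)
δ = d·√(n/2) ⇒ n = 2(δ/d)² = 2 × (2.484 / 0.5738)² = 37.50.
Rounding up, n = 38 per group.

n = 38 per group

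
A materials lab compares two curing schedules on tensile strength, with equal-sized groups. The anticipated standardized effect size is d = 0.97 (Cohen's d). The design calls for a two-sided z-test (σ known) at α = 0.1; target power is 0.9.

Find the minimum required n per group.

n = 19 per group

Set Φ(δ − 1.645) = 0.9; then δ − 1.645 = Φ⁻¹(0.9) = 1.282, giving δ = 2.926.
(For δ > 0 the lower-tail rejection region contributes negligibly to power, so the one-term inversion is standard.)
δ = d·√(n/2) ⇒ n = 2(δ/d)² = 2 × (2.926 / 0.97)² = 18.20.
Rounding up, n = 19 per group.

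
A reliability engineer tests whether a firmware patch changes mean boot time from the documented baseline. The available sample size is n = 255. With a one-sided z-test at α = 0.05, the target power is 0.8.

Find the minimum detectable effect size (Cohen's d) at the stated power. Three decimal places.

Need Φ(δ − 1.645) = 0.8, so δ = 1.645 + 0.842 = 2.486.
δ = d·√n ⇒ d = δ/√n = 2.486/√255 = 0.1557.

d ≈ 0.156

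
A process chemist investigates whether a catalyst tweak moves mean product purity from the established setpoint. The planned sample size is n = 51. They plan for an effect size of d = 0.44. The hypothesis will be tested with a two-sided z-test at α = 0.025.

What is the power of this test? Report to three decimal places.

Power ≈ 0.816

Noncentrality parameter: δ = d·√n = 0.44 × √51 = 3.1422
Critical value for a two-sided test at α = 0.025: z_{α/2} = 2.241.
Power = Φ(δ − 2.241) + Φ(−δ − 2.241) = Φ(0.901) + Φ(-5.384) = 0.8162 + 0.0000 = 0.8162.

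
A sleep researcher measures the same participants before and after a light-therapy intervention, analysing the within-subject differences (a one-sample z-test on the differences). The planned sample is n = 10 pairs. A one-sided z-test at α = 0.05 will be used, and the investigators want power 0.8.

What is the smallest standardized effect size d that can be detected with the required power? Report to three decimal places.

d ≈ 0.786

Required noncentrality: δ = z_{0.05} + z_{0.20} = 1.645 + 0.842 = 2.486.
δ = d·√n ⇒ d = δ/√n = 2.486/√10 = 0.7863.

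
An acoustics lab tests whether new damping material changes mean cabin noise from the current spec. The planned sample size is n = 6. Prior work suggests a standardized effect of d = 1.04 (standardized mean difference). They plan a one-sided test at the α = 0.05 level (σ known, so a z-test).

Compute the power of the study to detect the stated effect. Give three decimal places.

Noncentrality parameter: δ = d·√n = 1.04 × √6 = 2.5475
Critical value for a one-sided test at α = 0.05: z_α = 1.645.
Power = Φ(δ − 1.645) = Φ(0.903) = 0.8166.

Power ≈ 0.817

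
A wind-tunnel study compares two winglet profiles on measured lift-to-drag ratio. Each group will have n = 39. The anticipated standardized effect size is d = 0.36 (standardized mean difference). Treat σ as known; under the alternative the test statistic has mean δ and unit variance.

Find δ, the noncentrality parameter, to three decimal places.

δ ≈ 1.590

The noncentrality parameter scales effect size by the design's sample-size factor: δ = d·√(n/2) = 0.36 × √(39/2) = 1.5897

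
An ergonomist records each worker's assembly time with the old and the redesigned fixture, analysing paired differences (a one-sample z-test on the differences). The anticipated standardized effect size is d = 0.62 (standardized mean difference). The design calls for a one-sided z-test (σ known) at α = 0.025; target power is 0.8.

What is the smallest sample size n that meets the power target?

n = 21

Set Φ(δ − 1.960) = 0.8; then δ − 1.960 = Φ⁻¹(0.8) = 0.842, giving δ = 2.802.
δ = d·√n ⇒ n = (δ/d)² = (2.802 / 0.62)² = 20.42.
Rounding up, n = 21.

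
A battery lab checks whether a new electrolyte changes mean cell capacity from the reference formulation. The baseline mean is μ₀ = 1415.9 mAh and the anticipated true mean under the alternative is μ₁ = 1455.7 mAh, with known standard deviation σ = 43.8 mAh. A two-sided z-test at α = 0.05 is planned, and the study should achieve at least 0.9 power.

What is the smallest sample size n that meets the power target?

Standardized effect: d = |μ₁ − μ₀| / σ = |1455.7 − 1415.9| / 43.8 = 0.9087
For power 0.9 need Φ(δ − z_{0.025}) = 0.9, so δ = z_{0.025} + z_{0.10} = 1.960 + 1.282 = 3.242.
(For δ > 0 the lower-tail rejection region contributes negligibly to power, so the one-term inversion is standard.)
δ = d·√n ⇒ n = (δ/d)² = (3.242 / 0.9087)² = 12.73.
Rounding up, n = 13.

n = 13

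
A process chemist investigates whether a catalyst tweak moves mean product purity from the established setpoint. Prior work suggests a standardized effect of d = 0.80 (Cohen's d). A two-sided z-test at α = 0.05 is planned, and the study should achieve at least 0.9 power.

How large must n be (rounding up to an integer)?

For power 0.9 need Φ(δ − z_{0.025}) = 0.9, so δ = z_{0.025} + z_{0.10} = 1.960 + 1.282 = 3.242.
(For δ > 0 the lower-tail rejection region contributes negligibly to power, so the one-term inversion is standard.)
δ = d·√n ⇒ n = (δ/d)² = (3.242 / 0.80)² = 16.42.
Round up to the next whole unit.

n = 17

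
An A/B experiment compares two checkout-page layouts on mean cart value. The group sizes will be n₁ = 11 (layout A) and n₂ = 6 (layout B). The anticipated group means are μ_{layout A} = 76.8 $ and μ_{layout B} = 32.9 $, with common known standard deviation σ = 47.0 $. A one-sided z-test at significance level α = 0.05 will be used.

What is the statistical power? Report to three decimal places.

Power ≈ 0.578

Standardized effect: d = |μ_{layout A} − μ_{layout B}| / σ = |76.8 − 32.9| / 47.0 = 0.9340
Noncentrality parameter: δ = d / √(1/n₁ + 1/n₂) = 0.9340 / √(1/11 + 1/6) = 1.8404
One-sided α = 0.05 → critical value z_{0.05} = 1.645.
Power = P(Z > 1.645 − δ) = Φ(0.196) = 0.5775.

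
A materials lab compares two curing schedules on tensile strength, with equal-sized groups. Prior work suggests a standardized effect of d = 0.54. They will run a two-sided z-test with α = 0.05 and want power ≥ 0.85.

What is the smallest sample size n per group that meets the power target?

Set Φ(δ − 1.960) = 0.85; then δ − 1.960 = Φ⁻¹(0.85) = 1.036, giving δ = 2.996.
(The Φ(−δ − z_{α/2}) term is vanishingly small for δ > 0 and is dropped in the standard sample-size formula.)
δ = d·√(n/2) ⇒ n = 2(δ/d)² = 2 × (2.996 / 0.54)² = 61.58.
Rounding up, n = 62 per group.

n = 62 per group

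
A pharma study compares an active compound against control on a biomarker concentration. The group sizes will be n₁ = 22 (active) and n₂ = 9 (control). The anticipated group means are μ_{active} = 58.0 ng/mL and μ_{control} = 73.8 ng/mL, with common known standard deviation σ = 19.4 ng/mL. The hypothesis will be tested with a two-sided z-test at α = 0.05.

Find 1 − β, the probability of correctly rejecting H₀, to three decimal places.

Power ≈ 0.539

Standardized effect: d = |μ_{active} − μ_{control}| / σ = |58.0 − 73.8| / 19.4 = 0.8144
Noncentrality parameter: δ = d / √(1/n₁ + 1/n₂) = 0.8144 / √(1/22 + 1/9) = 2.0583
Two-sided α = 0.05 → critical value z_{0.025} = 1.960.
Power = Φ(δ − 1.960) + Φ(−δ − 1.960) = Φ(0.098) + Φ(-4.018) = 0.5392 + 0.0000 = 0.5392.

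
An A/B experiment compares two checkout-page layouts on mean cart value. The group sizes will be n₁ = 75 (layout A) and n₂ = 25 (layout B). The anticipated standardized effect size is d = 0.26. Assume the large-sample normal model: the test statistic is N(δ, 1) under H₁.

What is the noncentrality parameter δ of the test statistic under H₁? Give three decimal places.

δ = d / √(1/n₁ + 1/n₂) = 0.26 / √(1/75 + 1/25) = 1.1258

δ ≈ 1.126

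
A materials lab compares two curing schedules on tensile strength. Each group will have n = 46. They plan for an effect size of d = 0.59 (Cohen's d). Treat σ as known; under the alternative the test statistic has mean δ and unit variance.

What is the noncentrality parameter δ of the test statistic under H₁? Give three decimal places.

δ = d·√(n/2) = 0.59 × √(46/2) = 2.8295

δ ≈ 2.830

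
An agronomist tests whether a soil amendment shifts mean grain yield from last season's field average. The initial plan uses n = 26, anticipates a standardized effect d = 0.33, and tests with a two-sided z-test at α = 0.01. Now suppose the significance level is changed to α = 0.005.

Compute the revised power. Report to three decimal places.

δ = d·√n = 0.33 × √26 = 1.6827 (unchanged). New critical value: z_{0.0025} = 2.807.
Revised power = Φ(δ − 2.807) + Φ(−δ − 2.807) = Φ(-1.124) + Φ(-4.490) = 0.1304 + 0.0000 = 0.1304.

Power ≈ 0.130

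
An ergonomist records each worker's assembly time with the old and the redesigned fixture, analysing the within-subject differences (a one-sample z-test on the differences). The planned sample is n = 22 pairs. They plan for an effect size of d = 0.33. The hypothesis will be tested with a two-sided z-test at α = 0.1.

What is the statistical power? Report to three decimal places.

Noncentrality parameter: λ = d·√n = 0.33 × √22 = 1.5478
Two-sided α = 0.1 → critical value z_{0.05} = 1.645.
Power = Φ(λ − 1.645) + Φ(−λ − 1.645) = Φ(-0.097) + Φ(-3.193) = 0.4614 + 0.0007 = 0.4621.

Power ≈ 0.462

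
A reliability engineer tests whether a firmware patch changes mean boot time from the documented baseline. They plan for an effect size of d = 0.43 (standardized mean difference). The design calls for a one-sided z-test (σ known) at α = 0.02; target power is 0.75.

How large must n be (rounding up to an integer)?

n = 41

Set Φ(δ − 2.054) = 0.75; then δ − 2.054 = Φ⁻¹(0.75) = 0.674, giving δ = 2.728.
δ = d·√n ⇒ n = (δ/d)² = (2.728 / 0.43)² = 40.26.
Round up to the next whole unit.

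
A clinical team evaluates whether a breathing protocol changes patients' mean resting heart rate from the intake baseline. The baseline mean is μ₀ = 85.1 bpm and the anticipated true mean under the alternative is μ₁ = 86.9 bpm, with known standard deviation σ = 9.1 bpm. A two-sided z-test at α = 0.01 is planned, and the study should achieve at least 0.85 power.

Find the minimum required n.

n = 334

Standardized effect: d = |μ₁ − μ₀| / σ = |86.9 − 85.1| / 9.1 = 0.1978
Set Φ(δ − 2.576) = 0.85; then δ − 2.576 = Φ⁻¹(0.85) = 1.036, giving δ = 3.612.
(The Φ(−δ − z_{α/2}) term is vanishingly small for δ > 0 and is dropped in the standard sample-size formula.)
δ = d·√n ⇒ n = (δ/d)² = (3.612 / 0.1978)² = 333.50.
Rounding up, n = 334.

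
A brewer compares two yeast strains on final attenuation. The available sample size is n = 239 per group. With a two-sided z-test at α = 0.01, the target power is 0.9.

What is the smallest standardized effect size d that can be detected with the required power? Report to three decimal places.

d ≈ 0.353

Required noncentrality: δ = z_{0.005} + z_{0.10} = 2.576 + 1.282 = 3.857.
(Lower-tail contribution to power is negligible for δ > 0.)
δ = d·√(n/2) ⇒ d = δ/√(n/2) = 3.857/√(239/2) = 0.3529.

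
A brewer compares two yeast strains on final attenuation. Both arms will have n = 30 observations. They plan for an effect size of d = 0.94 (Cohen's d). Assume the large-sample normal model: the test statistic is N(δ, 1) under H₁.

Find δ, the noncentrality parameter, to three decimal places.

δ ≈ 3.641

δ = d·√(n/2) = 0.94 × √(30/2) = 3.6406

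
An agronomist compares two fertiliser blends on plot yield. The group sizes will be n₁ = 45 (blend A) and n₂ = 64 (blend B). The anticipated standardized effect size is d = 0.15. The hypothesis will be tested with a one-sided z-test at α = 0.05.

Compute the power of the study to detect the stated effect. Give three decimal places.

Power ≈ 0.191

Noncentrality parameter: δ = d / √(1/n₁ + 1/n₂) = 0.15 / √(1/45 + 1/64) = 0.7710
One-sided α = 0.05 → critical value z_{0.05} = 1.645.
Power = P(Z > 1.645 − δ) = Φ(-0.874) = 0.1911.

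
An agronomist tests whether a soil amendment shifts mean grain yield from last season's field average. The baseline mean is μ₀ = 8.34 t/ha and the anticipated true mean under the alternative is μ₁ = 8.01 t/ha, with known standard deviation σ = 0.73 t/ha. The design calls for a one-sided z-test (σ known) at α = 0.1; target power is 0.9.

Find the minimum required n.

n = 33

Standardized effect: d = |μ₁ − μ₀| / σ = |8.01 − 8.34| / 0.73 = 0.4521
For power 0.9 need Φ(δ − z_{0.1}) = 0.9, so δ = z_{0.1} + z_{0.10} = 1.282 + 1.282 = 2.563.
δ = d·√n ⇒ n = (δ/d)² = (2.563 / 0.4521)² = 32.15.
Round up to the next whole unit.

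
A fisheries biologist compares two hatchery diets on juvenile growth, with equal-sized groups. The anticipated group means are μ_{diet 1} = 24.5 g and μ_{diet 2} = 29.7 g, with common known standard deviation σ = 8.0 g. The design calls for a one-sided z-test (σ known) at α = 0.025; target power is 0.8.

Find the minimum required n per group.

n = 38 per group

Standardized effect: d = |μ_{diet 1} − μ_{diet 2}| / σ = |24.5 − 29.7| / 8.0 = 0.6500
Set Φ(δ − 1.960) = 0.8; then δ − 1.960 = Φ⁻¹(0.8) = 0.842, giving δ = 2.802.
δ = d·√(n/2) ⇒ n = 2(δ/d)² = 2 × (2.802 / 0.6500)² = 37.15.
Round up to the next whole unit.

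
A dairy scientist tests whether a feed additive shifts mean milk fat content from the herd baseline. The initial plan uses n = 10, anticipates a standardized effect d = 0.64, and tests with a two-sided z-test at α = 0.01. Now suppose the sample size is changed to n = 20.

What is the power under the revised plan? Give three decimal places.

With n = 20: δ = d·√n = 0.64 × √20 = 2.8622. Critical value z_{0.005} = 2.576.
Revised power = Φ(δ − 2.576) + Φ(−δ − 2.576) = Φ(0.286) + Φ(-5.438) = 0.6127 + 0.0000 = 0.6127.

Power ≈ 0.613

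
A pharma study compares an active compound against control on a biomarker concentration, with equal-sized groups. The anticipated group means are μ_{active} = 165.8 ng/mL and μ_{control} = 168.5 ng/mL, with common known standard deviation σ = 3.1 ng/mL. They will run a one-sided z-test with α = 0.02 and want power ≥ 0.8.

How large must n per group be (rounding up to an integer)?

Standardized effect: d = |μ_{active} − μ_{control}| / σ = |165.8 − 168.5| / 3.1 = 0.8710
For power 0.8 need Φ(δ − z_{0.02}) = 0.8, so δ = z_{0.02} + z_{0.20} = 2.054 + 0.842 = 2.895.
δ = d·√(n/2) ⇒ n = 2(δ/d)² = 2 × (2.895 / 0.8710)² = 22.10.
Round up to the next whole unit.

n = 23 per group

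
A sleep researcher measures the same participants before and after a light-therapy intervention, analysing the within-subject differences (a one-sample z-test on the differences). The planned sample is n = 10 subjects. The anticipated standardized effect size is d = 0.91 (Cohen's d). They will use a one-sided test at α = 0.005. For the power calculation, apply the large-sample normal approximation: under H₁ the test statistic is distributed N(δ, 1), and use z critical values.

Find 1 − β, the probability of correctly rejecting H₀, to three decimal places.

Power ≈ 0.619

Noncentrality parameter: δ = d·√n = 0.91 × √10 = 2.8777
One-sided α = 0.005 → critical value z_{0.005} = 2.576.
Power = P(Z > 2.576 − δ) = Φ(0.302) = 0.6186.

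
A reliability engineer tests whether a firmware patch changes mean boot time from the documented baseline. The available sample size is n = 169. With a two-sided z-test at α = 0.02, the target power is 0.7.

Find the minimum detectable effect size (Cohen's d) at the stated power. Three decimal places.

Need Φ(δ − 2.326) = 0.7, so δ = 2.326 + 0.524 = 2.851.
(Lower-tail contribution to power is negligible for δ > 0.)
δ = d·√n ⇒ d = δ/√n = 2.851/√169 = 0.2193.

d ≈ 0.219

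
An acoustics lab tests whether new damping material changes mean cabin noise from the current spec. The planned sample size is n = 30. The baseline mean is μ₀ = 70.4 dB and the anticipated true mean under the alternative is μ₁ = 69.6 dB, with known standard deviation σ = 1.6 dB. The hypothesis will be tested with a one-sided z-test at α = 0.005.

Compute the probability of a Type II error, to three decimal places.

Standardized effect: d = |μ₁ − μ₀| / σ = |69.6 − 70.4| / 1.6 = 0.5000
Noncentrality parameter: λ = d·√n = 0.5000 × √30 = 2.7386
Critical value for a one-sided test at α = 0.005: z_α = 2.576.
Power = P(Z > 2.576 − λ) = Φ(0.163) = 0.5647.
Type II error: β = 1 − power = 1 − 0.5647 = 0.4353.

β ≈ 0.435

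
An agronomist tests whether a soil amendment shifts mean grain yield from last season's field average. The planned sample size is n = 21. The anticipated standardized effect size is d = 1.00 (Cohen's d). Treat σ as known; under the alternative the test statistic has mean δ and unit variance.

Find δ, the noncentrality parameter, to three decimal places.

The noncentrality parameter scales effect size by the design's sample-size factor: δ = d·√n = 1.00 × √21 = 4.5826

δ ≈ 4.583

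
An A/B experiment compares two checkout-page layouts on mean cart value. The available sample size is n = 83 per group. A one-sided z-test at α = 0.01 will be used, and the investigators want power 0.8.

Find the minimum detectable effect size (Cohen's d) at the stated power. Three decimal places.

Required noncentrality: δ = z_{0.01} + z_{0.20} = 2.326 + 0.842 = 3.168.
δ = d·√(n/2) ⇒ d = δ/√(n/2) = 3.168/√(83/2) = 0.4918.

d ≈ 0.492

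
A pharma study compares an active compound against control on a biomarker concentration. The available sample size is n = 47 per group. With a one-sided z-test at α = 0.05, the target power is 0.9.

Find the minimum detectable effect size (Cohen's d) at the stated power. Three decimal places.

d ≈ 0.604

Required noncentrality: δ = z_{0.05} + z_{0.10} = 1.645 + 1.282 = 2.926.
δ = d·√(n/2) ⇒ d = δ/√(n/2) = 2.926/√(47/2) = 0.6037.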